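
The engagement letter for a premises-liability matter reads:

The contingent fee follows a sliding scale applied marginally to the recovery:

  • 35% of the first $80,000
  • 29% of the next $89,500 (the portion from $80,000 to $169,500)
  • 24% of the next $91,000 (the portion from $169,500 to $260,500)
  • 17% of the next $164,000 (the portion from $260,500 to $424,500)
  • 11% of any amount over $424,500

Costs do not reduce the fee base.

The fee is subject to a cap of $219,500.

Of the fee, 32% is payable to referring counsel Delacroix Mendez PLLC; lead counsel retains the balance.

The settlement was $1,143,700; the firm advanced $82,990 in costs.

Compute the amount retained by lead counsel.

$124,295.16

Fee base is the gross recovery, $1,143,700; costs are reimbursed separately.
First $80,000 at 35% = $28,000.00
Next $89,500 at 29% = $25,955.00
Next $91,000 at 24% = $21,840.00
Next $164,000 at 17% = $27,880.00
Remaining $719,200 at 11% = $79,112.00
Fee: $28,000.00 + $25,955.00 + $21,840.00 + $27,880.00 + $79,112.00 = $182,787.00
$182,787.00 is under the $219,500 cap.
Referral share: 32% of $182,787.00 = $58,491.84; lead counsel retains $182,787.00 − $58,491.84 = $124,295.16.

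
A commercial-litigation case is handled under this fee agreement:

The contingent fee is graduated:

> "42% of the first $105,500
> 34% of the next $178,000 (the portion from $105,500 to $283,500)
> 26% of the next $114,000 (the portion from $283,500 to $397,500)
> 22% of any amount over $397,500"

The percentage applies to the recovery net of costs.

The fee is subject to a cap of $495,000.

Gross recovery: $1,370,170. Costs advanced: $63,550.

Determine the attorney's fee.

Fee base (net of costs): $1,370,170 − $63,550 = $1,306,620
First $105,500 at 42% = $44,310.00
Next $178,000 at 34% = $60,520.00
Next $114,000 at 26% = $29,640.00
Remaining $909,120 at 22% = $200,006.40
Fee: $44,310.00 + $60,520.00 + $29,640.00 + $200,006.40 = $334,476.40
$334,476.40 is under the $495,000 cap.

$334,476.40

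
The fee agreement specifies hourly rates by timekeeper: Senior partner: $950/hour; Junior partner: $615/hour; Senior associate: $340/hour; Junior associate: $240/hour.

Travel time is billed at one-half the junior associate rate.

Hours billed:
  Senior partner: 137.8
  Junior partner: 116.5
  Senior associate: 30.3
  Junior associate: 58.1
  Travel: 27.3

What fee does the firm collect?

Senior partner: 137.8 × $950 = $130,910.00
Junior partner: 116.5 × $615 = $71,647.50
Senior associate: 30.3 × $340 = $10,302.00
Junior associate: 58.1 × $240 = $13,944.00
Subtotal: $130,910.00 + $71,647.50 + $10,302.00 + $13,944.00 = $226,803.50
Travel: 27.3 × ($240 ÷ 2) = 27.3 × $120.00 = $3,276.00
Total: $226,803.50 + $3,276.00 = $230,079.50

$230,079.50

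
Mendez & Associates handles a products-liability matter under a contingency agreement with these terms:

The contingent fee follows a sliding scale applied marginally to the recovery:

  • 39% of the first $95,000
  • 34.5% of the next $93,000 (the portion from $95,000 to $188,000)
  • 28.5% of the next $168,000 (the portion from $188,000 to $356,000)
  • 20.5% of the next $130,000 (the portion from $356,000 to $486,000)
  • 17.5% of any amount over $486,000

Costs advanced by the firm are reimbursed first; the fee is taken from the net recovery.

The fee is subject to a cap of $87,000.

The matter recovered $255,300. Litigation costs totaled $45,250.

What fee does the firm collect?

$75,419.25

Fee base (net of costs): $255,300 − $45,250 = $210,050
First $95,000 at 39% = $37,050.00
Next $93,000 at 34.5% = $32,085.00
Remaining $22,050 at 28.5% = $6,284.25
Fee: $37,050.00 + $32,085.00 + $6,284.25 = $75,419.25
$75,419.25 is under the $87,000 cap.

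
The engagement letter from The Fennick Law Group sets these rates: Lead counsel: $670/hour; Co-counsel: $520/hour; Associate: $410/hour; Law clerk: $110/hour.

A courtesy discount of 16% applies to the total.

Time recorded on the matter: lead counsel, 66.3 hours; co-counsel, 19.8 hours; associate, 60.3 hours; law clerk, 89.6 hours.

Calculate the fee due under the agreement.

$75,008.64

Lead counsel: 66.3 × $670 = $44,421.00
Co-counsel: 19.8 × $520 = $10,296.00
Associate: 60.3 × $410 = $24,723.00
Law clerk: 89.6 × $110 = $9,856.00
Subtotal: $89,296.00
Less 16% discount: −$14,287.36
Total: $89,296.00 − $14,287.36 = $75,008.64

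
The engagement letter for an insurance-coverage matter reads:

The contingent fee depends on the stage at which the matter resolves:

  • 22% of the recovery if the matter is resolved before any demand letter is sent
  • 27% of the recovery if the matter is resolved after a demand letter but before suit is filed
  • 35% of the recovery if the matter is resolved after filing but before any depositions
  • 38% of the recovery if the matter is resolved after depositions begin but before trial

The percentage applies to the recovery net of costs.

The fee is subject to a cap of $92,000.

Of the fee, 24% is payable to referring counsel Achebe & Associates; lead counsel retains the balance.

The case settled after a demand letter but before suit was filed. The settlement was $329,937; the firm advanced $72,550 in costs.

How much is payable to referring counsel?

$16,678.68

Fee base (net of costs): $329,937 − $72,550 = $257,387
The matter settled after a demand letter but before suit was filed, so the 27% rate applies.
$257,387 × 27% = $69,494.49
$69,494.49 is under the $92,000 cap.
Referral share: 24% of $69,494.49 = $16,678.68; lead counsel retains $69,494.49 − $16,678.68 = $52,815.81.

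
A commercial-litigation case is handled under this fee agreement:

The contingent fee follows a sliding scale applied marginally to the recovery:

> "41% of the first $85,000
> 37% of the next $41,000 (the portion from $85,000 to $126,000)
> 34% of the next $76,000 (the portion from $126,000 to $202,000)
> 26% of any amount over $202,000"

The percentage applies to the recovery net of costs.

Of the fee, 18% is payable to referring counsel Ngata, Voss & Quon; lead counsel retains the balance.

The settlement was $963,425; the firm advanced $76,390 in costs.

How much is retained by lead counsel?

Fee base (net of costs): $963,425 − $76,390 = $887,035
First $85,000 at 41% = $34,850.00
Next $41,000 at 37% = $15,170.00
Next $76,000 at 34% = $25,840.00
Remaining $685,035 at 26% = $178,109.10
Fee: $34,850.00 + $15,170.00 + $25,840.00 + $178,109.10 = $253,969.10
Referral share: 18% of $253,969.10 = $45,714.44; lead counsel retains $253,969.10 − $45,714.44 = $208,254.66.

$208,254.66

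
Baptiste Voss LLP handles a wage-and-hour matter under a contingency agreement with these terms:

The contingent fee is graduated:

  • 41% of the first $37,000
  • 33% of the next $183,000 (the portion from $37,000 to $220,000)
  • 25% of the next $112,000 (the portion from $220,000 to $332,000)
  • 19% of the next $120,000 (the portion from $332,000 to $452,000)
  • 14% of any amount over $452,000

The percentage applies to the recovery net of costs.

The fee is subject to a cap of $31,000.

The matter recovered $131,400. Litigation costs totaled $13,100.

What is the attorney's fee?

Fee base (net of costs): $131,400 − $13,100 = $118,300
First $37,000 at 41% = $15,170.00
Remaining $81,300 at 33% = $26,829.00
Fee: $15,170.00 + $26,829.00 = $41,999.00
$41,999.00 exceeds the $31,000 cap, so the fee is capped at $31,000.00.

$31,000.00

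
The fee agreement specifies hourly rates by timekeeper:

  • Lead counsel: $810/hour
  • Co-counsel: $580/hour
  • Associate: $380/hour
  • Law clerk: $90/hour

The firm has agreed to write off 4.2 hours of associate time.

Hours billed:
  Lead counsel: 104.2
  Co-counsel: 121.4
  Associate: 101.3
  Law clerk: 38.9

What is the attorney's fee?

$195,213.00

Lead counsel: 104.2 × $810 = $84,402.00
Co-counsel: 121.4 × $580 = $70,412.00
Associate: 101.3 × $380 = $38,494.00
Law clerk: 38.9 × $90 = $3,501.00
Subtotal: $196,809.00
Write-off: 4.2 × $380 = $1,596.00
Total: $196,809.00 − $1,596.00 = $195,213.00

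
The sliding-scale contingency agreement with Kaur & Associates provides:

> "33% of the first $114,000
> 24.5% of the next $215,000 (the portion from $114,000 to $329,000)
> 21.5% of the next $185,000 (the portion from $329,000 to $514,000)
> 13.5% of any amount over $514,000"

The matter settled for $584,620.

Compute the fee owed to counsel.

$139,603.70

First $114,000 at 33% = $37,620.00
Next $215,000 at 24.5% = $52,675.00
Next $185,000 at 21.5% = $39,775.00
Remaining $70,620 at 13.5% = $9,533.70
Fee: $37,620.00 + $52,675.00 + $39,775.00 + $9,533.70 = $139,603.70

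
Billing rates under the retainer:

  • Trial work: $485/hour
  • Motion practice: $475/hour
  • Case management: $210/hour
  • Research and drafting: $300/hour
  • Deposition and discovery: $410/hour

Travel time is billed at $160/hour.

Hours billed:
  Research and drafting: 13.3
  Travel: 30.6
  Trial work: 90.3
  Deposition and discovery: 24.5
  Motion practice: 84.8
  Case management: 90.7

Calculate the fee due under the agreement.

$122,053.50

Trial work: 90.3 × $485 = $43,795.50
Motion practice: 84.8 × $475 = $40,280.00
Case management: 90.7 × $210 = $19,047.00
Research and drafting: 13.3 × $300 = $3,990.00
Deposition and discovery: 24.5 × $410 = $10,045.00
Subtotal: $43,795.50 + $40,280.00 + $19,047.00 + $3,990.00 + $10,045.00 = $117,157.50
Travel: 30.6 × $160 = $4,896.00
Total: $117,157.50 + $4,896.00 = $122,053.50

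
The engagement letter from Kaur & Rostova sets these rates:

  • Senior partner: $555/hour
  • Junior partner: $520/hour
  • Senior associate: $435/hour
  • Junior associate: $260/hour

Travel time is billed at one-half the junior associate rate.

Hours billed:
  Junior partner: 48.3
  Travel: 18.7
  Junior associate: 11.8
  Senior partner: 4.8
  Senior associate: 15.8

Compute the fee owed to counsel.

$40,152.00

Senior partner: 4.8 × $555 = $2,664.00
Junior partner: 48.3 × $520 = $25,116.00
Senior associate: 15.8 × $435 = $6,873.00
Junior associate: 11.8 × $260 = $3,068.00
Subtotal: $2,664.00 + $25,116.00 + $6,873.00 + $3,068.00 = $37,721.00
Travel: 18.7 × ($260 ÷ 2) = 18.7 × $130.00 = $2,431.00
Total: $37,721.00 + $2,431.00 = $40,152.00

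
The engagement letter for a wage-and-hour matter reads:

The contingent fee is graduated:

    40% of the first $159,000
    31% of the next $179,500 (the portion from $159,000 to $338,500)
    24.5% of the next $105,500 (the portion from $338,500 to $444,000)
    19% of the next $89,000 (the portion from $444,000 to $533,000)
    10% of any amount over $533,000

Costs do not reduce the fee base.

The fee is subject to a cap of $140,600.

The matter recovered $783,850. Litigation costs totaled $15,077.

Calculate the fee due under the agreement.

$140,600.00

Fee base is the gross recovery, $783,850; costs are reimbursed separately.
First $159,000 at 40% = $63,600.00
Next $179,500 at 31% = $55,645.00
Next $105,500 at 24.5% = $25,847.50
Next $89,000 at 19% = $16,910.00
Remaining $250,850 at 10% = $25,085.00
Fee: $63,600.00 + $55,645.00 + $25,847.50 + $16,910.00 + $25,085.00 = $187,087.50
$187,087.50 exceeds the $140,600 cap, so the fee is capped at $140,600.00.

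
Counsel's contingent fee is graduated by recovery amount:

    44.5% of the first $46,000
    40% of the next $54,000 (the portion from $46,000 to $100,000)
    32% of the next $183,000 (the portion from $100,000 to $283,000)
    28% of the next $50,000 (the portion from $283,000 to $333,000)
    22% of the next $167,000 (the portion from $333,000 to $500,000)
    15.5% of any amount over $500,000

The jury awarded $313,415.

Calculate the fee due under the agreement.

First $46,000 at 44.5% = $20,470.00
Next $54,000 at 40% = $21,600.00
Next $183,000 at 32% = $58,560.00
Remaining $30,415 at 28% = $8,516.20
Fee: $20,470.00 + $21,600.00 + $58,560.00 + $8,516.20 = $109,146.20

$109,146.20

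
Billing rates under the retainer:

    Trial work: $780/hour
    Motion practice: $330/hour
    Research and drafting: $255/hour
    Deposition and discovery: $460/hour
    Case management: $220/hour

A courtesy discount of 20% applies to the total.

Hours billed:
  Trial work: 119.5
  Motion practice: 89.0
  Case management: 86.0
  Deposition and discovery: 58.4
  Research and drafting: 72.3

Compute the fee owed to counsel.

$149,440.40

Trial work: 119.5 × $780 = $93,210.00
Motion practice: 89.0 × $330 = $29,370.00
Research and drafting: 72.3 × $255 = $18,436.50
Deposition and discovery: 58.4 × $460 = $26,864.00
Case management: 86.0 × $220 = $18,920.00
Subtotal: $186,800.50
Less 20% discount: −$37,360.10
Total: $186,800.50 − $37,360.10 = $149,440.40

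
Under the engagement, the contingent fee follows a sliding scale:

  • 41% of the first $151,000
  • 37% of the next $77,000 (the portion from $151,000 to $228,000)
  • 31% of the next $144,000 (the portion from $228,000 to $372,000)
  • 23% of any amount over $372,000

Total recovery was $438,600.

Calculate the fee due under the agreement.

$150,358.00

First $151,000 at 41% = $61,910.00
Next $77,000 at 37% = $28,490.00
Next $144,000 at 31% = $44,640.00
Remaining $66,600 at 23% = $15,318.00
Fee: $61,910.00 + $28,490.00 + $44,640.00 + $15,318.00 = $150,358.00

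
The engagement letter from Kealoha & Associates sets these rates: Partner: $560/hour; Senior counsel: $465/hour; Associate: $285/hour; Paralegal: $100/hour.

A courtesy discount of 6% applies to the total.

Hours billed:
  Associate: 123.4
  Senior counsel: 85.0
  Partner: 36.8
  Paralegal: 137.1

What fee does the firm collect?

$102,471.28

Partner: 36.8 × $560 = $20,608.00
Senior counsel: 85.0 × $465 = $39,525.00
Associate: 123.4 × $285 = $35,169.00
Paralegal: 137.1 × $100 = $13,710.00
Subtotal: $109,012.00
Less 6% discount: −$6,540.72
Total: $109,012.00 − $6,540.72 = $102,471.28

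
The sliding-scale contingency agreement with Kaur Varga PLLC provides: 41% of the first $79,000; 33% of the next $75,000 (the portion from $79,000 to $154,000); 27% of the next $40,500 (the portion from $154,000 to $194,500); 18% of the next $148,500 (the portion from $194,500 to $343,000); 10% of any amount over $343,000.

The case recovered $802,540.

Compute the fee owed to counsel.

First $79,000 at 41% = $32,390.00
Next $75,000 at 33% = $24,750.00
Next $40,500 at 27% = $10,935.00
Next $148,500 at 18% = $26,730.00
Remaining $459,540 at 10% = $45,954.00
Fee: $32,390.00 + $24,750.00 + $10,935.00 + $26,730.00 + $45,954.00 = $140,759.00

$140,759.00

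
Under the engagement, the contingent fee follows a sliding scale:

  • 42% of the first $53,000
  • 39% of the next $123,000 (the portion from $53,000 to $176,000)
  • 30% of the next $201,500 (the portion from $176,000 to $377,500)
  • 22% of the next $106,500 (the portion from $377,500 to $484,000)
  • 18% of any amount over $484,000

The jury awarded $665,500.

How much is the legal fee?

First $53,000 at 42% = $22,260.00
Next $123,000 at 39% = $47,970.00
Next $201,500 at 30% = $60,450.00
Next $106,500 at 22% = $23,430.00
Remaining $181,500 at 18% = $32,670.00
Fee: $22,260.00 + $47,970.00 + $60,450.00 + $23,430.00 + $32,670.00 = $186,780.00

$186,780.00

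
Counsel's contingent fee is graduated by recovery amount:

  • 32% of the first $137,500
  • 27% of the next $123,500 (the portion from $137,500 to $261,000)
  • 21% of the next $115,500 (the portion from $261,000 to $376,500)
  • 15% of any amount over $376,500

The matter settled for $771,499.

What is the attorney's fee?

$160,849.85

First $137,500 at 32% = $44,000.00
Next $123,500 at 27% = $33,345.00
Next $115,500 at 21% = $24,255.00
Remaining $394,999 at 15% = $59,249.85
Fee: $44,000.00 + $33,345.00 + $24,255.00 + $59,249.85 = $160,849.85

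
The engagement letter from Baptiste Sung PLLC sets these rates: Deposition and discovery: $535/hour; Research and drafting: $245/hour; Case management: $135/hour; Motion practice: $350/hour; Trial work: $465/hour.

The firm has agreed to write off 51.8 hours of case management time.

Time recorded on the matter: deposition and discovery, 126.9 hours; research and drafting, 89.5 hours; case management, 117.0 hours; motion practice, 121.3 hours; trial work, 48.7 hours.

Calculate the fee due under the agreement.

Deposition and discovery: 126.9 × $535 = $67,891.50
Research and drafting: 89.5 × $245 = $21,927.50
Case management: 117.0 × $135 = $15,795.00
Motion practice: 121.3 × $350 = $42,455.00
Trial work: 48.7 × $465 = $22,645.50
Subtotal: $170,714.50
Write-off: 51.8 × $135 = $6,993.00
Total: $170,714.50 − $6,993.00 = $163,721.50

$163,721.50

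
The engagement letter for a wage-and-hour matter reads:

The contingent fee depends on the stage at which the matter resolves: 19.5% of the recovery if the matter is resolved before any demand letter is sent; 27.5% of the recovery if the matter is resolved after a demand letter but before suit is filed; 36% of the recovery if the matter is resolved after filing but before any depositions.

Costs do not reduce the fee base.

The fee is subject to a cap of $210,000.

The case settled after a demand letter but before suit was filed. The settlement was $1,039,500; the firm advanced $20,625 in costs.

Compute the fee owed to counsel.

Fee base is the gross recovery, $1,039,500; costs are reimbursed separately.
The matter settled after a demand letter but before suit was filed, so the 27.5% rate applies.
$1,039,500 × 27.5% = $285,862.50
$285,862.50 exceeds the $210,000 cap, so the fee is capped at $210,000.00.

$210,000.00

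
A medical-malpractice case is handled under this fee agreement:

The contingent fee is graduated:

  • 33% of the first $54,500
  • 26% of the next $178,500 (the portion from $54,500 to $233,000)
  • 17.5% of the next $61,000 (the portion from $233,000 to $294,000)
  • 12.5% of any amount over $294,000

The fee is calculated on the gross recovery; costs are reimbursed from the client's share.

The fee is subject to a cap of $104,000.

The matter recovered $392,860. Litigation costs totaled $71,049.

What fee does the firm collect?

$87,427.50

Fee base is the gross recovery, $392,860; costs are reimbursed separately.
First $54,500 at 33% = $17,985.00
Next $178,500 at 26% = $46,410.00
Next $61,000 at 17.5% = $10,675.00
Remaining $98,860 at 12.5% = $12,357.50
Fee: $17,985.00 + $46,410.00 + $10,675.00 + $12,357.50 = $87,427.50
$87,427.50 is under the $104,000 cap.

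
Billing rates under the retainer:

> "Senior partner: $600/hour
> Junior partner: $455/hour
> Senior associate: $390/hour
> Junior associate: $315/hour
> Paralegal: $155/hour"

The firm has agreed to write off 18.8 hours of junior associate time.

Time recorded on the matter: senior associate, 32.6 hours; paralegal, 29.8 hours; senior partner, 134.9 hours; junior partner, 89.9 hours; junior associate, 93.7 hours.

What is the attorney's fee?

$162,771.00

Senior partner: 134.9 × $600 = $80,940.00
Junior partner: 89.9 × $455 = $40,904.50
Senior associate: 32.6 × $390 = $12,714.00
Junior associate: 93.7 × $315 = $29,515.50
Paralegal: 29.8 × $155 = $4,619.00
Subtotal: $168,693.00
Write-off: 18.8 × $315 = $5,922.00
Total: $168,693.00 − $5,922.00 = $162,771.00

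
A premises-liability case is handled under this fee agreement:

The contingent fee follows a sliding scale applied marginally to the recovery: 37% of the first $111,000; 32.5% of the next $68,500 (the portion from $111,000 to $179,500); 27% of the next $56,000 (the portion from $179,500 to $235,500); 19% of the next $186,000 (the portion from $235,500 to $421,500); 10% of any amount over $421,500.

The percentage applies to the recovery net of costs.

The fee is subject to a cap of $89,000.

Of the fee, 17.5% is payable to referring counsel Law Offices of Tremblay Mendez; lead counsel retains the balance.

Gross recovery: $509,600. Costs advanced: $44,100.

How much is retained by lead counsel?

$73,425.00

Fee base (net of costs): $509,600 − $44,100 = $465,500
First $111,000 at 37% = $41,070.00
Next $68,500 at 32.5% = $22,262.50
Next $56,000 at 27% = $15,120.00
Next $186,000 at 19% = $35,340.00
Remaining $44,000 at 10% = $4,400.00
Fee: $41,070.00 + $22,262.50 + $15,120.00 + $35,340.00 + $4,400.00 = $118,192.50
$118,192.50 exceeds the $89,000 cap, so the fee is capped at $89,000.00.
Referral share: 17.5% of $89,000.00 = $15,575.00; lead counsel retains $89,000.00 − $15,575.00 = $73,425.00.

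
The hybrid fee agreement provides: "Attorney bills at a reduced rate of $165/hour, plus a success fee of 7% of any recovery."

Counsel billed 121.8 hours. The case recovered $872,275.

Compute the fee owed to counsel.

Hourly: 121.8 × $165 = $20,097.00
Success fee: 7% of $872,275 = $61,059.25
Total: $20,097.00 + $61,059.25 = $81,156.25

$81,156.25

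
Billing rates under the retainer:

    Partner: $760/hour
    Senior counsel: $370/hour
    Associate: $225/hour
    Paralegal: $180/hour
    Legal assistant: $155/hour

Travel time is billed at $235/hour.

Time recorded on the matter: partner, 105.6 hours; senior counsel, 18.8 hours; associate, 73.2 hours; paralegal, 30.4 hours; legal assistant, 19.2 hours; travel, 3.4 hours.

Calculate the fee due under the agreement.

Partner: 105.6 × $760 = $80,256.00
Senior counsel: 18.8 × $370 = $6,956.00
Associate: 73.2 × $225 = $16,470.00
Paralegal: 30.4 × $180 = $5,472.00
Legal assistant: 19.2 × $155 = $2,976.00
Subtotal: $80,256.00 + $6,956.00 + $16,470.00 + $5,472.00 + $2,976.00 = $112,130.00
Travel: 3.4 × $235 = $799.00
Total: $112,130.00 + $799.00 = $112,929.00

$112,929.00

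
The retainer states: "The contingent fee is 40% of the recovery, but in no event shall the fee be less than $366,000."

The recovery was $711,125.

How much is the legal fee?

$366,000.00

40% of $711,125 = $284,450.00
That is below the $366,000 minimum, so the minimum applies.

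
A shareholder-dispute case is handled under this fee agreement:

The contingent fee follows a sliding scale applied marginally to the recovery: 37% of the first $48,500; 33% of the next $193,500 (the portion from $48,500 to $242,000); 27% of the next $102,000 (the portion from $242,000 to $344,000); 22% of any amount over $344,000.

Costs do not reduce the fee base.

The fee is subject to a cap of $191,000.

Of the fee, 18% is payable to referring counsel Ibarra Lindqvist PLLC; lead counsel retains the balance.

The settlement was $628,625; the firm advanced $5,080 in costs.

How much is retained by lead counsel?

$141,005.15

Fee base is the gross recovery, $628,625; costs are reimbursed separately.
First $48,500 at 37% = $17,945.00
Next $193,500 at 33% = $63,855.00
Next $102,000 at 27% = $27,540.00
Remaining $284,625 at 22% = $62,617.50
Fee: $17,945.00 + $63,855.00 + $27,540.00 + $62,617.50 = $171,957.50
$171,957.50 is under the $191,000 cap.
Referral share: 18% of $171,957.50 = $30,952.35; lead counsel retains $171,957.50 − $30,952.35 = $141,005.15.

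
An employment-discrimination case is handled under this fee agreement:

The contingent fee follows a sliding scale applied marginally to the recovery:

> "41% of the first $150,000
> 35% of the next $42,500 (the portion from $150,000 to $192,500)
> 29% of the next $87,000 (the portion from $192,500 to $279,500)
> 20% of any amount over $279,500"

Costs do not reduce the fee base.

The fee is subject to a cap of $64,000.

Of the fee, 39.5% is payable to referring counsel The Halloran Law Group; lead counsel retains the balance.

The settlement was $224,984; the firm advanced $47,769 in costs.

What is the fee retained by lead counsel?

$38,720.00

Fee base is the gross recovery, $224,984; costs are reimbursed separately.
First $150,000 at 41% = $61,500.00
Next $42,500 at 35% = $14,875.00
Remaining $32,484 at 29% = $9,420.36
Fee: $61,500.00 + $14,875.00 + $9,420.36 = $85,795.36
$85,795.36 exceeds the $64,000 cap, so the fee is capped at $64,000.00.
Referral share: 39.5% of $64,000.00 = $25,280.00; lead counsel retains $64,000.00 − $25,280.00 = $38,720.00.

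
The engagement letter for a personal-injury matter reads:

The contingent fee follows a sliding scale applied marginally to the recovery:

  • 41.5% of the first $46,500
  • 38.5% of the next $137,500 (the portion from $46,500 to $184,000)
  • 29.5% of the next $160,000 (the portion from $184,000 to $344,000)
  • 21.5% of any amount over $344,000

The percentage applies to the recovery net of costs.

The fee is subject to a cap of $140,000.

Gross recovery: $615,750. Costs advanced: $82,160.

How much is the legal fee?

Fee base (net of costs): $615,750 − $82,160 = $533,590
First $46,500 at 41.5% = $19,297.50
Next $137,500 at 38.5% = $52,937.50
Next $160,000 at 29.5% = $47,200.00
Remaining $189,590 at 21.5% = $40,761.85
Fee: $19,297.50 + $52,937.50 + $47,200.00 + $40,761.85 = $160,196.85
$160,196.85 exceeds the $140,000 cap, so the fee is capped at $140,000.00.

$140,000.00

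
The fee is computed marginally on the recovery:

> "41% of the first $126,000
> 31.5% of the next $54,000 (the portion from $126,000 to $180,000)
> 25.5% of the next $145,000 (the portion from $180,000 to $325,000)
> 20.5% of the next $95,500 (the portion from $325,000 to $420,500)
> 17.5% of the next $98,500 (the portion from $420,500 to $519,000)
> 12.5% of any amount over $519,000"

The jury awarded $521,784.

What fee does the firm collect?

$142,808.00

First $126,000 at 41% = $51,660.00
Next $54,000 at 31.5% = $17,010.00
Next $145,000 at 25.5% = $36,975.00
Next $95,500 at 20.5% = $19,577.50
Next $98,500 at 17.5% = $17,237.50
Remaining $2,784 at 12.5% = $348.00
Fee: $51,660.00 + $17,010.00 + $36,975.00 + $19,577.50 + $17,237.50 + $348.00 = $142,808.00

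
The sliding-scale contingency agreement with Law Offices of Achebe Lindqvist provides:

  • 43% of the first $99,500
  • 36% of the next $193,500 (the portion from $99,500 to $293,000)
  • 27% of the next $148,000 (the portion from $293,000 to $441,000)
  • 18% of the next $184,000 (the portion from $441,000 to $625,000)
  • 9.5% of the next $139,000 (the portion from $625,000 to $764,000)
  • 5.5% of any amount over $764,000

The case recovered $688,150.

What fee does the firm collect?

First $99,500 at 43% = $42,785.00
Next $193,500 at 36% = $69,660.00
Next $148,000 at 27% = $39,960.00
Next $184,000 at 18% = $33,120.00
Remaining $63,150 at 9.5% = $5,999.25
Fee: $42,785.00 + $69,660.00 + $39,960.00 + $33,120.00 + $5,999.25 = $191,524.25

$191,524.25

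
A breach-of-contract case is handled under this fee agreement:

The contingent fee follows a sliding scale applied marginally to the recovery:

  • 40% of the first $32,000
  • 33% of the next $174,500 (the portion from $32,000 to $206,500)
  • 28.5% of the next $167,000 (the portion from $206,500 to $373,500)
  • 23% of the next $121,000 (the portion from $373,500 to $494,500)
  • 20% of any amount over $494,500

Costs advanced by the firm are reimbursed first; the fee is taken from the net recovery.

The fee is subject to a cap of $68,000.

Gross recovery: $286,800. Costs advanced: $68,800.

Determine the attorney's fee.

$68,000.00

Fee base (net of costs): $286,800 − $68,800 = $218,000
First $32,000 at 40% = $12,800.00
Next $174,500 at 33% = $57,585.00
Remaining $11,500 at 28.5% = $3,277.50
Fee: $12,800.00 + $57,585.00 + $3,277.50 = $73,662.50
$73,662.50 exceeds the $68,000 cap, so the fee is capped at $68,000.00.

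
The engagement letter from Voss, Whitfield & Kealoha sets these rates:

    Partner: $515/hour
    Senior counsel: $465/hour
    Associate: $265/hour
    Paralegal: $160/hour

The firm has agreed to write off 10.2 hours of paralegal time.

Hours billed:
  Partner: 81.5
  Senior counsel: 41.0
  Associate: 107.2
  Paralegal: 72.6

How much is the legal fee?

$99,429.50

Partner: 81.5 × $515 = $41,972.50
Senior counsel: 41.0 × $465 = $19,065.00
Associate: 107.2 × $265 = $28,408.00
Paralegal: 72.6 × $160 = $11,616.00
Subtotal: $101,061.50
Write-off: 10.2 × $160 = $1,632.00
Total: $101,061.50 − $1,632.00 = $99,429.50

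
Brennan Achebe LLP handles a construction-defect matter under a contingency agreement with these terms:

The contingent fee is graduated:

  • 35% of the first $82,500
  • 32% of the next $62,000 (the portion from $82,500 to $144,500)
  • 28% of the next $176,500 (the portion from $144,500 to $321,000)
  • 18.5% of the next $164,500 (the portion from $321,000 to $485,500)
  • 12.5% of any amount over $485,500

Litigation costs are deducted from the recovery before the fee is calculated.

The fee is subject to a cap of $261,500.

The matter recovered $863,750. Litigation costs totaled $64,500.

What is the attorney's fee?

Fee base (net of costs): $863,750 − $64,500 = $799,250
First $82,500 at 35% = $28,875.00
Next $62,000 at 32% = $19,840.00
Next $176,500 at 28% = $49,420.00
Next $164,500 at 18.5% = $30,432.50
Remaining $313,750 at 12.5% = $39,218.75
Fee: $28,875.00 + $19,840.00 + $49,420.00 + $30,432.50 + $39,218.75 = $167,786.25
$167,786.25 is under the $261,500 cap.

$167,786.25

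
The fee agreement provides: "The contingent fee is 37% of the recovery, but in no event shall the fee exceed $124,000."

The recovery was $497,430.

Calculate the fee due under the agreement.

$124,000.00

37% of $497,430 = $184,049.10
That exceeds the $124,000 cap, so the fee is capped at $124,000.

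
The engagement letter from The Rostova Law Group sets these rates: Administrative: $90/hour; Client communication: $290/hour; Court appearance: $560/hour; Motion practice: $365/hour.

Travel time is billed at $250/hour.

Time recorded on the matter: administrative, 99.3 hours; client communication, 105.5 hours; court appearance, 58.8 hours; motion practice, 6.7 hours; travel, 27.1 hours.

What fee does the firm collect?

$81,680.50

Administrative: 99.3 × $90 = $8,937.00
Client communication: 105.5 × $290 = $30,595.00
Court appearance: 58.8 × $560 = $32,928.00
Motion practice: 6.7 × $365 = $2,445.50
Subtotal: $8,937.00 + $30,595.00 + $32,928.00 + $2,445.50 = $74,905.50
Travel: 27.1 × $250 = $6,775.00
Total: $74,905.50 + $6,775.00 = $81,680.50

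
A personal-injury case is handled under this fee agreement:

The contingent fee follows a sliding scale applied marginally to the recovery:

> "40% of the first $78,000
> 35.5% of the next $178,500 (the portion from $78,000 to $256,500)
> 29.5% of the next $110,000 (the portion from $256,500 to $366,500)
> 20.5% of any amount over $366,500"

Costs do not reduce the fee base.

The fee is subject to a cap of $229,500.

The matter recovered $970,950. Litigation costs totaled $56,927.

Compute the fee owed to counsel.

Fee base is the gross recovery, $970,950; costs are reimbursed separately.
First $78,000 at 40% = $31,200.00
Next $178,500 at 35.5% = $63,367.50
Next $110,000 at 29.5% = $32,450.00
Remaining $604,450 at 20.5% = $123,912.25
Fee: $31,200.00 + $63,367.50 + $32,450.00 + $123,912.25 = $250,929.75
$250,929.75 exceeds the $229,500 cap, so the fee is capped at $229,500.00.

$229,500.00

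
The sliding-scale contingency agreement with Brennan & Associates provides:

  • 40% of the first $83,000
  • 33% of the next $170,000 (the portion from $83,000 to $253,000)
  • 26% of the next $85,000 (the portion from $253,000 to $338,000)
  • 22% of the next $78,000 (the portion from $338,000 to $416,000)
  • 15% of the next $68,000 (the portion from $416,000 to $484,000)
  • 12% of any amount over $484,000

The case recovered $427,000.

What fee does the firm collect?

$130,210.00

First $83,000 at 40% = $33,200.00
Next $170,000 at 33% = $56,100.00
Next $85,000 at 26% = $22,100.00
Next $78,000 at 22% = $17,160.00
Remaining $11,000 at 15% = $1,650.00
Fee: $33,200.00 + $56,100.00 + $22,100.00 + $17,160.00 + $1,650.00 = $130,210.00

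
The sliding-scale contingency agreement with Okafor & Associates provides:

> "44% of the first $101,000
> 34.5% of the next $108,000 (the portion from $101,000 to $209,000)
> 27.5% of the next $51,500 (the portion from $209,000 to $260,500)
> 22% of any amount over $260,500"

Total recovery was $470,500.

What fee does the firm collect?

$142,062.50

First $101,000 at 44% = $44,440.00
Next $108,000 at 34.5% = $37,260.00
Next $51,500 at 27.5% = $14,162.50
Remaining $210,000 at 22% = $46,200.00
Fee: $44,440.00 + $37,260.00 + $14,162.50 + $46,200.00 = $142,062.50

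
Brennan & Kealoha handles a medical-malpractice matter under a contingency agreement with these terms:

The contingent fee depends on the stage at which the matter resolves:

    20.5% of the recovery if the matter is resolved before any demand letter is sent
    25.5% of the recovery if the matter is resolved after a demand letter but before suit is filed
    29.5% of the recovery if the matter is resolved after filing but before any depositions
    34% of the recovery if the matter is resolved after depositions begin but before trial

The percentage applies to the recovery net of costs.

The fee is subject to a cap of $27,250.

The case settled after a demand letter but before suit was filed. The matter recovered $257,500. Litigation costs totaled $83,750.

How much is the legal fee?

$27,250.00

Fee base (net of costs): $257,500 − $83,750 = $173,750
The matter settled after a demand letter but before suit was filed, so the 25.5% rate applies.
$173,750 × 25.5% = $44,306.25
$44,306.25 exceeds the $27,250 cap, so the fee is capped at $27,250.00.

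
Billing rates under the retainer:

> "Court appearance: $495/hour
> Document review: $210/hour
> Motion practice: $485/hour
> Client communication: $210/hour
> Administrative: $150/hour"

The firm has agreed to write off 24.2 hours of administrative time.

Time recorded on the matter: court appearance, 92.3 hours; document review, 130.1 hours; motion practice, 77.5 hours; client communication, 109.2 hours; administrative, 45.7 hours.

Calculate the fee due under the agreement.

$136,754.00

Court appearance: 92.3 × $495 = $45,688.50
Document review: 130.1 × $210 = $27,321.00
Motion practice: 77.5 × $485 = $37,587.50
Client communication: 109.2 × $210 = $22,932.00
Administrative: 45.7 × $150 = $6,855.00
Subtotal: $140,384.00
Write-off: 24.2 × $150 = $3,630.00
Total: $140,384.00 − $3,630.00 = $136,754.00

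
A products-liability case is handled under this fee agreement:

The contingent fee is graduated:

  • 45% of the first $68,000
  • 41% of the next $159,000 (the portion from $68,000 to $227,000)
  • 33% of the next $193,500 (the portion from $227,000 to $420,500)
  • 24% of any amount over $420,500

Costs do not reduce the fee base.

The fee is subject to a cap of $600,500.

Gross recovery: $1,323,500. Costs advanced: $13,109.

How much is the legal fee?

Fee base is the gross recovery, $1,323,500; costs are reimbursed separately.
First $68,000 at 45% = $30,600.00
Next $159,000 at 41% = $65,190.00
Next $193,500 at 33% = $63,855.00
Remaining $903,000 at 24% = $216,720.00
Fee: $30,600.00 + $65,190.00 + $63,855.00 + $216,720.00 = $376,365.00
$376,365.00 is under the $600,500 cap.

$376,365.00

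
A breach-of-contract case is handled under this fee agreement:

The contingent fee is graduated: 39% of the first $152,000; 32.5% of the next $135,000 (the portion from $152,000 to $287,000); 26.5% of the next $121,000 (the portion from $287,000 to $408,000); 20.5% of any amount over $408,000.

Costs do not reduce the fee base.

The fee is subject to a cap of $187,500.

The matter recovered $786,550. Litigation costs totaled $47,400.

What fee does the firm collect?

$187,500.00

Fee base is the gross recovery, $786,550; costs are reimbursed separately.
First $152,000 at 39% = $59,280.00
Next $135,000 at 32.5% = $43,875.00
Next $121,000 at 26.5% = $32,065.00
Remaining $378,550 at 20.5% = $77,602.75
Fee: $59,280.00 + $43,875.00 + $32,065.00 + $77,602.75 = $212,822.75
$212,822.75 exceeds the $187,500 cap, so the fee is capped at $187,500.00.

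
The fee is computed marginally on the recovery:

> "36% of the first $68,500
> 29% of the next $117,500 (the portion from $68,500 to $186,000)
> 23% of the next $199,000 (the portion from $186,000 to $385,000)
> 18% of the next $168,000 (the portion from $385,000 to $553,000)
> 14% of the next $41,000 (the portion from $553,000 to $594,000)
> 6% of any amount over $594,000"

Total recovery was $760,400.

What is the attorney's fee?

$150,469.00

First $68,500 at 36% = $24,660.00
Next $117,500 at 29% = $34,075.00
Next $199,000 at 23% = $45,770.00
Next $168,000 at 18% = $30,240.00
Next $41,000 at 14% = $5,740.00
Remaining $166,400 at 6% = $9,984.00
Fee: $24,660.00 + $34,075.00 + $45,770.00 + $30,240.00 + $5,740.00 + $9,984.00 = $150,469.00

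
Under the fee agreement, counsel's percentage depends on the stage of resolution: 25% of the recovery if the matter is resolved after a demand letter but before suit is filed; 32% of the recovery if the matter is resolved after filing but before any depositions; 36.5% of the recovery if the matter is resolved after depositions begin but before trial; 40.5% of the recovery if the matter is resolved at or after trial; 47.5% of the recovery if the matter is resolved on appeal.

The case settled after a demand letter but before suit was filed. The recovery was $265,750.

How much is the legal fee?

The matter settled after a demand letter but before suit was filed, so the 25% rate applies.
$265,750 × 25% = $66,437.50

$66,437.50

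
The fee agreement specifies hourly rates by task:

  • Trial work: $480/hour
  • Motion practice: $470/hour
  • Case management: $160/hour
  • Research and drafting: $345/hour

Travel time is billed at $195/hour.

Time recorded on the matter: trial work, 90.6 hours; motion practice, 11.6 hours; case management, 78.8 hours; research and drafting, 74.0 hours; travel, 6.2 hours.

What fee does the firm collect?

$88,287.00

Trial work: 90.6 × $480 = $43,488.00
Motion practice: 11.6 × $470 = $5,452.00
Case management: 78.8 × $160 = $12,608.00
Research and drafting: 74.0 × $345 = $25,530.00
Subtotal: $43,488.00 + $5,452.00 + $12,608.00 + $25,530.00 = $87,078.00
Travel: 6.2 × $195 = $1,209.00
Total: $87,078.00 + $1,209.00 = $88,287.00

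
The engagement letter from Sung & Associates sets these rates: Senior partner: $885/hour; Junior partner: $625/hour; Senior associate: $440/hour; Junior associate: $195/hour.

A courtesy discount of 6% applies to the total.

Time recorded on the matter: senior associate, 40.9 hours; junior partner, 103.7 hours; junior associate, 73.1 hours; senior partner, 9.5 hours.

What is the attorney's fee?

Senior partner: 9.5 × $885 = $8,407.50
Junior partner: 103.7 × $625 = $64,812.50
Senior associate: 40.9 × $440 = $17,996.00
Junior associate: 73.1 × $195 = $14,254.50
Subtotal: $105,470.50
Less 6% discount: −$6,328.23
Total: $105,470.50 − $6,328.23 = $99,142.27

$99,142.27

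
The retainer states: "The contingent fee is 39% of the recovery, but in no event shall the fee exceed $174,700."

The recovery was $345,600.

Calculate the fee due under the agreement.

$134,784.00

39% of $345,600 = $134,784.00
That is under the $174,700 cap.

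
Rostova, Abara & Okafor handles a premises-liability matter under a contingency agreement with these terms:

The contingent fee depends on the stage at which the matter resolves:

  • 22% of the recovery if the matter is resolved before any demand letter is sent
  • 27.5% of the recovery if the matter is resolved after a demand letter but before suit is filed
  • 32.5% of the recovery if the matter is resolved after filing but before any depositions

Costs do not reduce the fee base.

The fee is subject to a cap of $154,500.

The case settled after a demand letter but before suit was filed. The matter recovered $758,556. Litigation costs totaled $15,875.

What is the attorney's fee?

Fee base is the gross recovery, $758,556; costs are reimbursed separately.
The matter settled after a demand letter but before suit was filed, so the 27.5% rate applies.
$758,556 × 27.5% = $208,602.90
$208,602.90 exceeds the $154,500 cap, so the fee is capped at $154,500.00.

$154,500.00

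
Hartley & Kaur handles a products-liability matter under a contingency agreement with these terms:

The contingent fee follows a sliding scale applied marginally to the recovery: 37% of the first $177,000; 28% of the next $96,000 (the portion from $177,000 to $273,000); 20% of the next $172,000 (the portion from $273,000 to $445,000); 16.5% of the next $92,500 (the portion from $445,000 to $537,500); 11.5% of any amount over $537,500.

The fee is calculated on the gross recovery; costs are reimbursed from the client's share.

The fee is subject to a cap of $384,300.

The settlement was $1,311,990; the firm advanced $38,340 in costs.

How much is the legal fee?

$231,098.85

Fee base is the gross recovery, $1,311,990; costs are reimbursed separately.
First $177,000 at 37% = $65,490.00
Next $96,000 at 28% = $26,880.00
Next $172,000 at 20% = $34,400.00
Next $92,500 at 16.5% = $15,262.50
Remaining $774,490 at 11.5% = $89,066.35
Fee: $65,490.00 + $26,880.00 + $34,400.00 + $15,262.50 + $89,066.35 = $231,098.85
$231,098.85 is under the $384,300 cap.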